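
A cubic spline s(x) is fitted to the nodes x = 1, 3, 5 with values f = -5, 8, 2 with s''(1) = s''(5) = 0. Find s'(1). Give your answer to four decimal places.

8.8750

Write M_i for s''(x_i). With h_i = 2, 2 and divided differences Δ_i = 13/2, -3, the continuity of s' gives the tridiagonal system
  2·M_0 + 8·M_1 + 2·M_2 = 6(Δ_1 - Δ_0) = -57
Natural end conditions: M_0 = M_2 = 0.
Solving: M_0 = 0, M_1 = -57/8, M_2 = 0.
On [1, 3], s'(x) = b_0 + 2c_0·(x - 1) + 3d_0·(x - 1)² with b_0 = Δ_0 - h_0(2M_0 + M_1)/6 = 71/8, c_0 = M_0/2 = 0, d_0 = (M_1 - M_0)/(6h_0) = -19/32. So s'(1) = 71/8.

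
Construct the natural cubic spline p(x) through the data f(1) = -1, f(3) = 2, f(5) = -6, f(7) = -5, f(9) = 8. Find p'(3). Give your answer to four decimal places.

-1.8750

Put M_i = p'' at the i-th knot. Here h = (2, 2, 2, 2) and Δ = (3/2, -4, 1/2, 13/2), so the interior equations h_(i-1)·M_(i-1) + 2(h_(i-1)+h_i)·M_i + h_i·M_(i+1) = 6(Δ_i − Δ_(i-1)) read
  2·M_0 + 8·M_1 + 2·M_2 = 6(Δ_1 - Δ_0) = -33
  2·M_1 + 8·M_2 + 2·M_3 = 6(Δ_2 - Δ_1) = 27
  2·M_2 + 8·M_3 + 2·M_4 = 6(Δ_3 - Δ_2) = 36
Natural end conditions: M_0 = M_4 = 0.
Solving: M_0 = 0, M_1 = -81/16, M_2 = 15/4, M_3 = 57/16, M_4 = 0.
On [3, 5], p'(x) = b_1 + 2c_1·(x - 3) + 3d_1·(x - 3)² with b_1 = Δ_1 - h_1(2M_1 + M_2)/6 = -15/8, c_1 = M_1/2 = -81/32, d_1 = (M_2 - M_1)/(6h_1) = 47/64. So p'(3) = -15/8.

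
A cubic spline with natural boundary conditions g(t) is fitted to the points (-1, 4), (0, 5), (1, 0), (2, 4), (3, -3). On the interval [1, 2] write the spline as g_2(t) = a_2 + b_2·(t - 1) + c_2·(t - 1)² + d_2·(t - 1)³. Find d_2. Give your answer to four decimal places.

-7.4821

Let M_i = g''(x_i). Step sizes h_i = 1, 1, 1, 1; slopes of the chords Δ_i = (y_(i+1) - y_i)/h_i = 1, -5, 4, -7.
  1·M_0 + 4·M_1 + 1·M_2 = 6(Δ_1 - Δ_0) = -36
  1·M_1 + 4·M_2 + 1·M_3 = 6(Δ_2 - Δ_1) = 54
  1·M_2 + 4·M_3 + 1·M_4 = 6(Δ_3 - Δ_2) = -66
Natural end conditions: M_0 = M_4 = 0.
Hence M_0 = 0, M_1 = -411/28, M_2 = 159/7, M_3 = -621/28, M_4 = 0.
On [1, 2], with g_2(t) = a_2 + b_2·(t - 1) + c_2·(t - 1)² + d_2·(t - 1)³: c_2 = M_2/2 = 159/14, d_2 = (M_3 - M_2)/(6h_2) = -419/56, b_2 = Δ_2 - h_2(2M_2 + M_3)/6 = 1/8.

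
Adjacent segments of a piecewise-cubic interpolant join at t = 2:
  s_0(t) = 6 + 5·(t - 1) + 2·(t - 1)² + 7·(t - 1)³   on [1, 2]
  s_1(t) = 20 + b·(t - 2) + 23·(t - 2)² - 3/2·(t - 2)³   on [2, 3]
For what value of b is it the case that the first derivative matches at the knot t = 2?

s_0'(t) = 5 + 4·(t - 1) + 21·(t - 1)², so s_0'(2) = 30. On the right, s_1'(2) = b, so b = 30.

30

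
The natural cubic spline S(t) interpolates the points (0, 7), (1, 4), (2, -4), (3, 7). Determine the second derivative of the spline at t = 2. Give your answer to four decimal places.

32.4000

Let M_i = S''(x_i). Step sizes h_i = 1, 1, 1; slopes of the chords Δ_i = (y_(i+1) - y_i)/h_i = -3, -8, 11.
  1·M_0 + 4·M_1 + 1·M_2 = 6(Δ_1 - Δ_0) = -30
  1·M_1 + 4·M_2 + 1·M_3 = 6(Δ_2 - Δ_1) = 114
Natural end conditions: M_0 = M_3 = 0.
Forward elimination and back-substitution give M_0 = 0, M_1 = -78/5, M_2 = 162/5, M_3 = 0.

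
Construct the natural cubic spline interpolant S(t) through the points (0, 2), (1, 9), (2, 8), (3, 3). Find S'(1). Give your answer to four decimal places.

3.2667

Write m_i for S''(x_i). With h_i = 1, 1, 1 and divided differences Δ_i = 7, -1, -5, the continuity of S' gives the tridiagonal system
  1·m_0 + 4·m_1 + 1·m_2 = 6(Δ_1 - Δ_0) = -48
  1·m_1 + 4·m_2 + 1·m_3 = 6(Δ_2 - Δ_1) = -24
Natural end conditions: m_0 = m_3 = 0.
Solving the tridiagonal system: m_0 = 0, m_1 = -56/5, m_2 = -16/5, m_3 = 0.
On [1, 2], S'(t) = b_1 + 2c_1·(t - 1) + 3d_1·(t - 1)² with b_1 = Δ_1 - h_1(2m_1 + m_2)/6 = 49/15, c_1 = m_1/2 = -28/5, d_1 = (m_2 - m_1)/(6h_1) = 4/3. So S'(1) = 49/15.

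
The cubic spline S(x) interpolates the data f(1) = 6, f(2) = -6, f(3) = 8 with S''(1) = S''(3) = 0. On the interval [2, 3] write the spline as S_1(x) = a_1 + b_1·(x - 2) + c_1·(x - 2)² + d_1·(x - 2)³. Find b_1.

With M_i denoting the second derivative at x_i, h_i = 1, 1, and Δ_i = (y_(i+1) − y_i)/h_i = -12, 14:
  1·M_0 + 4·M_1 + 1·M_2 = 6(Δ_1 - Δ_0) = 156
Natural end conditions: M_0 = M_2 = 0.
Solving the tridiagonal system: M_0 = 0, M_1 = 39, M_2 = 0.
On [2, 3], with S_1(x) = a_1 + b_1·(x - 2) + c_1·(x - 2)² + d_1·(x - 2)³: c_1 = M_1/2 = 39/2, d_1 = (M_2 - M_1)/(6h_1) = -13/2, b_1 = Δ_1 - h_1(2M_1 + M_2)/6 = 1.

1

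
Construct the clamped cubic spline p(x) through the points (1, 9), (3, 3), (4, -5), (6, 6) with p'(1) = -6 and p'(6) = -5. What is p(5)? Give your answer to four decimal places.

Write M_i for p''(x_i). With h_i = 2, 1, 2 and divided differences Δ_i = -3, -8, 11/2, the continuity of p' gives the tridiagonal system
  2·M_0 + 6·M_1 + 1·M_2 = 6(Δ_1 - Δ_0) = -30
  1·M_1 + 6·M_2 + 2·M_3 = 6(Δ_2 - Δ_1) = 81
Clamped end conditions give two more equations: 2h_0·M_0 + h_0·M_1 = 6(Δ_0 - p'(1)) = 18 and h_2·M_2 + 2h_2·M_3 = 6(p'(6) - Δ_2) = -63.
Forward elimination and back-substitution give M_0 = 349/32, M_1 = -205/16, M_2 = 401/16, M_3 = -905/32.
On [4, 6], p(x) = -5 - 57/32·(x - 4) + 401/32·(x - 4)² - 569/128·(x - 4)³.
With (x - 4) = 1: p(5) = 167/128.

1.3047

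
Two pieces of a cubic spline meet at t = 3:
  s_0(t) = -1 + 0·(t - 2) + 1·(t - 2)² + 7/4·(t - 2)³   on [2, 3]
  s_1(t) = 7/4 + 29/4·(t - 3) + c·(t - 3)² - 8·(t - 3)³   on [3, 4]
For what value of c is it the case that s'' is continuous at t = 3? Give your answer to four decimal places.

6.2500

s_0''(t) = 2 + 21/2·(t - 2), so s_0''(3) = 25/2. On the right, s_1''(3) = 2c, so c = 25/4.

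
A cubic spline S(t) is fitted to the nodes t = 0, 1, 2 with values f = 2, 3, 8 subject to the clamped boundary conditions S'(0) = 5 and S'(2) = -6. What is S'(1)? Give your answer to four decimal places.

With σ_i denoting the second derivative at x_i, h_i = 1, 1, and Δ_i = (y_(i+1) − y_i)/h_i = 1, 5:
  1·σ_0 + 4·σ_1 + 1·σ_2 = 6(Δ_1 - Δ_0) = 24
Clamped end conditions give two more equations: 2h_0·σ_0 + h_0·σ_1 = 6(Δ_0 - S'(0)) = -24 and h_1·σ_1 + 2h_1·σ_2 = 6(S'(2) - Δ_1) = -66.
Hence σ_0 = -47/2, σ_1 = 23, σ_2 = -89/2.
On [1, 2], S'(t) = b_1 + 2c_1·(t - 1) + 3d_1·(t - 1)² with b_1 = Δ_1 - h_1(2σ_1 + σ_2)/6 = 19/4, c_1 = σ_1/2 = 23/2, d_1 = (σ_2 - σ_1)/(6h_1) = -45/4. So S'(1) = 19/4.

4.7500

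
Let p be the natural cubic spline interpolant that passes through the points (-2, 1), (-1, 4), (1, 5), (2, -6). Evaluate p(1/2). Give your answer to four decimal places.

7.1406

Let M_i = p''(x_i). Step sizes h_i = 1, 2, 1; slopes of the chords Δ_i = (y_(i+1) - y_i)/h_i = 3, 1/2, -11.
  1·M_0 + 6·M_1 + 2·M_2 = 6(Δ_1 - Δ_0) = -15
  2·M_1 + 6·M_2 + 1·M_3 = 6(Δ_2 - Δ_1) = -69
Natural end conditions: M_0 = M_3 = 0.
Forward elimination and back-substitution give M_0 = 0, M_1 = 3/2, M_2 = -12, M_3 = 0.
On [-1, 1], p(t) = 4 + 7/2·(t + 1) + 3/4·(t + 1)² - 9/8·(t + 1)³.
With (t + 1) = 3/2: p(1/2) = 457/64.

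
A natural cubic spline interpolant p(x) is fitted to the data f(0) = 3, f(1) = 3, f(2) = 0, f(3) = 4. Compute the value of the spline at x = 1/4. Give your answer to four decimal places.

3.2969

Put M_i = p'' at the i-th knot. Here h = (1, 1, 1) and Δ = (0, -3, 4), so the interior equations h_(i-1)·M_(i-1) + 2(h_(i-1)+h_i)·M_i + h_i·M_(i+1) = 6(Δ_i − Δ_(i-1)) read
  1·M_0 + 4·M_1 + 1·M_2 = 6(Δ_1 - Δ_0) = -18
  1·M_1 + 4·M_2 + 1·M_3 = 6(Δ_2 - Δ_1) = 42
Natural end conditions: M_0 = M_3 = 0.
Hence M_0 = 0, M_1 = -38/5, M_2 = 62/5, M_3 = 0.
On [0, 1], p(x) = 3 + 19/15·x + 0·x² - 19/15·x³.
With x = 1/4: p(1/4) = 211/64.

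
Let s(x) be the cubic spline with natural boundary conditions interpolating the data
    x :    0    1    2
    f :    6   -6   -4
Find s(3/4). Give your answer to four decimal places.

Put M_i = s'' at the i-th knot. Here h = (1, 1) and Δ = (-12, 2), so the interior equations h_(i-1)·M_(i-1) + 2(h_(i-1)+h_i)·M_i + h_i·M_(i+1) = 6(Δ_i − Δ_(i-1)) read
  1·M_0 + 4·M_1 + 1·M_2 = 6(Δ_1 - Δ_0) = 84
Natural end conditions: M_0 = M_2 = 0.
Solving the tridiagonal system: M_0 = 0, M_1 = 21, M_2 = 0.
On [0, 1], s(x) = 6 - 31/2·x + 0·x² + 7/2·x³.
With x = 3/4: s(3/4) = -531/128.

-4.1484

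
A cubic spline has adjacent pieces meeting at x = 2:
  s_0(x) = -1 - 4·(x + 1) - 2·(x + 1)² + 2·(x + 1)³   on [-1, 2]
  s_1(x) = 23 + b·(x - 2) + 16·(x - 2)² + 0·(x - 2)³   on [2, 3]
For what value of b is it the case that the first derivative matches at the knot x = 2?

s_0'(x) = -4 - 4·(x + 1) + 6·(x + 1)², so s_0'(2) = 38. On the right, s_1'(2) = b, so b = 38.

38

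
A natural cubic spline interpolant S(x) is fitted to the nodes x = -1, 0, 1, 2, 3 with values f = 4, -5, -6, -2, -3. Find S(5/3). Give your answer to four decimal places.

Let m_i = S''(x_i). Step sizes h_i = 1, 1, 1, 1; slopes of the chords Δ_i = (y_(i+1) - y_i)/h_i = -9, -1, 4, -1.
  1·m_0 + 4·m_1 + 1·m_2 = 6(Δ_1 - Δ_0) = 48
  1·m_1 + 4·m_2 + 1·m_3 = 6(Δ_2 - Δ_1) = 30
  1·m_2 + 4·m_3 + 1·m_4 = 6(Δ_3 - Δ_2) = -30
Natural end conditions: m_0 = m_4 = 0.
Solving the tridiagonal system: m_0 = 0, m_1 = 285/28, m_2 = 51/7, m_3 = -261/28, m_4 = 0.
On [1, 2], S(x) = -6 + 25/8·(x - 1) + 51/14·(x - 1)² - 155/56·(x - 1)³.
With (x - 1) = 2/3: S(5/3) = -2357/756.

-3.1177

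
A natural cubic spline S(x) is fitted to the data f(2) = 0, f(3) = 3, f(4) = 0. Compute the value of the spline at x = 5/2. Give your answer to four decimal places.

2.0625

Write M_i for S''(x_i). With h_i = 1, 1 and divided differences Δ_i = 3, -3, the continuity of S' gives the tridiagonal system
  1·M_0 + 4·M_1 + 1·M_2 = 6(Δ_1 - Δ_0) = -36
Natural end conditions: M_0 = M_2 = 0.
Solving: M_0 = 0, M_1 = -9, M_2 = 0.
On [2, 3], S(x) = 0 + 9/2·(x - 2) + 0·(x - 2)² - 3/2·(x - 2)³.
With (x - 2) = 1/2: S(5/2) = 33/16.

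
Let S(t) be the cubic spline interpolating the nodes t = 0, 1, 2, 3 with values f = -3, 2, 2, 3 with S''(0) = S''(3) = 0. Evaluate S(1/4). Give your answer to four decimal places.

-1.4219

Put M_i = S'' at the i-th knot. Here h = (1, 1, 1) and Δ = (5, 0, 1), so the interior equations h_(i-1)·M_(i-1) + 2(h_(i-1)+h_i)·M_i + h_i·M_(i+1) = 6(Δ_i − Δ_(i-1)) read
  1·M_0 + 4·M_1 + 1·M_2 = 6(Δ_1 - Δ_0) = -30
  1·M_1 + 4·M_2 + 1·M_3 = 6(Δ_2 - Δ_1) = 6
Natural end conditions: M_0 = M_3 = 0.
Forward elimination and back-substitution give M_0 = 0, M_1 = -42/5, M_2 = 18/5, M_3 = 0.
On [0, 1], S(t) = -3 + 32/5·t + 0·t² - 7/5·t³.
With t = 1/4: S(1/4) = -91/64.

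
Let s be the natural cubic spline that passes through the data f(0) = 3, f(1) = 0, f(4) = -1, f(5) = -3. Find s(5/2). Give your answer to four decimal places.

Put M_i = s'' at the i-th knot. Here h = (1, 3, 1) and Δ = (-3, -1/3, -2), so the interior equations h_(i-1)·M_(i-1) + 2(h_(i-1)+h_i)·M_i + h_i·M_(i+1) = 6(Δ_i − Δ_(i-1)) read
  1·M_0 + 8·M_1 + 3·M_2 = 6(Δ_1 - Δ_0) = 16
  3·M_1 + 8·M_2 + 1·M_3 = 6(Δ_2 - Δ_1) = -10
Natural end conditions: M_0 = M_3 = 0.
Forward elimination and back-substitution give M_0 = 0, M_1 = 158/55, M_2 = -128/55, M_3 = 0.
On [1, 4], s(t) = 0 - 337/165·(t - 1) + 79/55·(t - 1)² - 13/45·(t - 1)³.
With (t - 1) = 3/2: s(5/2) = -71/88.

-0.8068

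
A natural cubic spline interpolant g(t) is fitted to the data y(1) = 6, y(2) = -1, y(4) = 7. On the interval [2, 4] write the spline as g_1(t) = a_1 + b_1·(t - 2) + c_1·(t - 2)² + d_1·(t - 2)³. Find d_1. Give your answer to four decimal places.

Put m_i = g'' at the i-th knot. Here h = (1, 2) and Δ = (-7, 4), so the interior equations h_(i-1)·m_(i-1) + 2(h_(i-1)+h_i)·m_i + h_i·m_(i+1) = 6(Δ_i − Δ_(i-1)) read
  1·m_0 + 6·m_1 + 2·m_2 = 6(Δ_1 - Δ_0) = 66
Natural end conditions: m_0 = m_2 = 0.
Hence m_0 = 0, m_1 = 11, m_2 = 0.
On [2, 4], with g_1(t) = a_1 + b_1·(t - 2) + c_1·(t - 2)² + d_1·(t - 2)³: c_1 = m_1/2 = 11/2, d_1 = (m_2 - m_1)/(6h_1) = -11/12, b_1 = Δ_1 - h_1(2m_1 + m_2)/6 = -10/3.

-0.9167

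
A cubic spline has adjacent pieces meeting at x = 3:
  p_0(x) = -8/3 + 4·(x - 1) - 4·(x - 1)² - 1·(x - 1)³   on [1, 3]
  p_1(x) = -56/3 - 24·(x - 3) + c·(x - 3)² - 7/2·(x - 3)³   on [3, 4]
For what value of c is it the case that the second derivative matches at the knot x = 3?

p_0''(x) = -8 - 6·(x - 1), so p_0''(3) = -20. On the right, p_1''(3) = 2c, so c = -10.

-10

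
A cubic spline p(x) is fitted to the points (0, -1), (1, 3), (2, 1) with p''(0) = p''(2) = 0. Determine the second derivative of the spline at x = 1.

Write M_i for p''(x_i). With h_i = 1, 1 and divided differences Δ_i = 4, -2, the continuity of p' gives the tridiagonal system
  1·M_0 + 4·M_1 + 1·M_2 = 6(Δ_1 - Δ_0) = -36
Natural end conditions: M_0 = M_2 = 0.
Forward elimination and back-substitution give M_0 = 0, M_1 = -9, M_2 = 0.

-9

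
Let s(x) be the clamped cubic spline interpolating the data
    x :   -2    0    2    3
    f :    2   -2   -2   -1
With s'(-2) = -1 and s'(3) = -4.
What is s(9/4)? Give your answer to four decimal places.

Write σ_i for s''(x_i). With h_i = 2, 2, 1 and divided differences Δ_i = -2, 0, 1, the continuity of s' gives the tridiagonal system
  2·σ_0 + 8·σ_1 + 2·σ_2 = 6(Δ_1 - Δ_0) = 12
  2·σ_1 + 6·σ_2 + 1·σ_3 = 6(Δ_2 - Δ_1) = 6
Clamped end conditions give two more equations: 2h_0·σ_0 + h_0·σ_1 = 6(Δ_0 - s'(-2)) = -6 and h_2·σ_2 + 2h_2·σ_3 = 6(s'(3) - Δ_2) = -30.
Solving: σ_0 = -48/23, σ_1 = 27/23, σ_2 = 78/23, σ_3 = -384/23.
On [2, 3], s(x) = -2 + 61/23·(x - 2) + 39/23·(x - 2)² - 77/23·(x - 2)³.
With (x - 2) = 1/4: s(9/4) = -1889/1472.

-1.2833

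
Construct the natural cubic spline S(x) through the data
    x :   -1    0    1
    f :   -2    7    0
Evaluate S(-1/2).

Write M_i for S''(x_i). With h_i = 1, 1 and divided differences Δ_i = 9, -7, the continuity of S' gives the tridiagonal system
  1·M_0 + 4·M_1 + 1·M_2 = 6(Δ_1 - Δ_0) = -96
Natural end conditions: M_0 = M_2 = 0.
Hence M_0 = 0, M_1 = -24, M_2 = 0.
On [-1, 0], S(x) = -2 + 13·(x + 1) + 0·(x + 1)² - 4·(x + 1)³.
With (x + 1) = 1/2: S(-1/2) = 4.

4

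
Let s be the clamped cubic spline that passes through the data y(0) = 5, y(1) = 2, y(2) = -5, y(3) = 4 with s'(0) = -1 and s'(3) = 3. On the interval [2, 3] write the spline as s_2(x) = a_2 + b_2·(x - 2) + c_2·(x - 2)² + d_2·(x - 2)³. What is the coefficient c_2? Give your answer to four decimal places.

18.5333

With σ_i denoting the second derivative at x_i, h_i = 1, 1, 1, and Δ_i = (y_(i+1) − y_i)/h_i = -3, -7, 9:
  1·σ_0 + 4·σ_1 + 1·σ_2 = 6(Δ_1 - Δ_0) = -24
  1·σ_1 + 4·σ_2 + 1·σ_3 = 6(Δ_2 - Δ_1) = 96
Clamped end conditions give two more equations: 2h_0·σ_0 + h_0·σ_1 = 6(Δ_0 - s'(0)) = -12 and h_2·σ_2 + 2h_2·σ_3 = 6(s'(3) - Δ_2) = -36.
Solving the tridiagonal system: σ_0 = 28/15, σ_1 = -236/15, σ_2 = 556/15, σ_3 = -548/15.
On [2, 3], with s_2(x) = a_2 + b_2·(x - 2) + c_2·(x - 2)² + d_2·(x - 2)³: c_2 = σ_2/2 = 278/15, d_2 = (σ_3 - σ_2)/(6h_2) = -184/15, b_2 = Δ_2 - h_2(2σ_2 + σ_3)/6 = 41/15.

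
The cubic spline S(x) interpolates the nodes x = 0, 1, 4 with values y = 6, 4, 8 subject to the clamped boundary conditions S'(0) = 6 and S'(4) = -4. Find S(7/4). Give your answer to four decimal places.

Write M_i for S''(x_i). With h_i = 1, 3 and divided differences Δ_i = -2, 4/3, the continuity of S' gives the tridiagonal system
  1·M_0 + 8·M_1 + 3·M_2 = 6(Δ_1 - Δ_0) = 20
Clamped end conditions give two more equations: 2h_0·M_0 + h_0·M_1 = 6(Δ_0 - S'(0)) = -48 and h_1·M_1 + 2h_1·M_2 = 6(S'(4) - Δ_1) = -32.
Solving the tridiagonal system: M_0 = -29, M_1 = 10, M_2 = -31/3.
On [1, 4], S(x) = 4 - 7/2·(x - 1) + 5·(x - 1)² - 61/54·(x - 1)³.
With (x - 1) = 3/4: S(7/4) = 475/128.

3.7109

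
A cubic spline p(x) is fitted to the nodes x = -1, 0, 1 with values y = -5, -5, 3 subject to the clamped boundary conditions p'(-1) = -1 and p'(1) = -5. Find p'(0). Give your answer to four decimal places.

7.5000

Write M_i for p''(x_i). With h_i = 1, 1 and divided differences Δ_i = 0, 8, the continuity of p' gives the tridiagonal system
  1·M_0 + 4·M_1 + 1·M_2 = 6(Δ_1 - Δ_0) = 48
Clamped end conditions give two more equations: 2h_0·M_0 + h_0·M_1 = 6(Δ_0 - p'(-1)) = 6 and h_1·M_1 + 2h_1·M_2 = 6(p'(1) - Δ_1) = -78.
Solving: M_0 = -11, M_1 = 28, M_2 = -53.
On [0, 1], p'(x) = b_1 + 2c_1·x + 3d_1·x² with b_1 = Δ_1 - h_1(2M_1 + M_2)/6 = 15/2, c_1 = M_1/2 = 14, d_1 = (M_2 - M_1)/(6h_1) = -27/2. So p'(0) = 15/2.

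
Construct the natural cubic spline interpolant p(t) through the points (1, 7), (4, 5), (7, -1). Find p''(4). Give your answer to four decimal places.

Write m_i for p''(x_i). With h_i = 3, 3 and divided differences Δ_i = -2/3, -2, the continuity of p' gives the tridiagonal system
  3·m_0 + 12·m_1 + 3·m_2 = 6(Δ_1 - Δ_0) = -8
Natural end conditions: m_0 = m_2 = 0.
Forward elimination and back-substitution give m_0 = 0, m_1 = -2/3, m_2 = 0.

-0.6667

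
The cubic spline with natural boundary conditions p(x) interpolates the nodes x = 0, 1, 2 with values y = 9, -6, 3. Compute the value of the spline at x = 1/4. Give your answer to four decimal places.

3.8438

Put M_i = p'' at the i-th knot. Here h = (1, 1) and Δ = (-15, 9), so the interior equations h_(i-1)·M_(i-1) + 2(h_(i-1)+h_i)·M_i + h_i·M_(i+1) = 6(Δ_i − Δ_(i-1)) read
  1·M_0 + 4·M_1 + 1·M_2 = 6(Δ_1 - Δ_0) = 144
Natural end conditions: M_0 = M_2 = 0.
Hence M_0 = 0, M_1 = 36, M_2 = 0.
On [0, 1], p(x) = 9 - 21·x + 0·x² + 6·x³.
With x = 1/4: p(1/4) = 123/32.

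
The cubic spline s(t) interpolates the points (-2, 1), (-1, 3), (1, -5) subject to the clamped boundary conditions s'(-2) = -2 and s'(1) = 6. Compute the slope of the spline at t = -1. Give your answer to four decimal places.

Let m_i = s''(x_i). Step sizes h_i = 1, 2; slopes of the chords Δ_i = (y_(i+1) - y_i)/h_i = 2, -4.
  1·m_0 + 6·m_1 + 2·m_2 = 6(Δ_1 - Δ_0) = -36
Clamped end conditions give two more equations: 2h_0·m_0 + h_0·m_1 = 6(Δ_0 - s'(-2)) = 24 and h_1·m_1 + 2h_1·m_2 = 6(s'(1) - Δ_1) = 60.
Forward elimination and back-substitution give m_0 = 62/3, m_1 = -52/3, m_2 = 71/3.
On [-1, 1], s'(t) = b_1 + 2c_1·(t + 1) + 3d_1·(t + 1)² with b_1 = Δ_1 - h_1(2m_1 + m_2)/6 = -1/3, c_1 = m_1/2 = -26/3, d_1 = (m_2 - m_1)/(6h_1) = 41/12. So s'(-1) = -1/3.

-0.3333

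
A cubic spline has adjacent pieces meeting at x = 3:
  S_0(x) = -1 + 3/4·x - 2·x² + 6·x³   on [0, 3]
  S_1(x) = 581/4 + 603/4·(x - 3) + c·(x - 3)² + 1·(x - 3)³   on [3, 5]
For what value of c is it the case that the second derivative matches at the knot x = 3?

S_0''(x) = -4 + 36·x, so S_0''(3) = 104. On the right, S_1''(3) = 2c, so c = 52.

52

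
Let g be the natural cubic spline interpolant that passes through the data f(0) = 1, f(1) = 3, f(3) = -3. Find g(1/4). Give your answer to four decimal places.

With σ_i denoting the second derivative at x_i, h_i = 1, 2, and Δ_i = (y_(i+1) − y_i)/h_i = 2, -3:
  1·σ_0 + 6·σ_1 + 2·σ_2 = 6(Δ_1 - Δ_0) = -30
Natural end conditions: σ_0 = σ_2 = 0.
Forward elimination and back-substitution give σ_0 = 0, σ_1 = -5, σ_2 = 0.
On [0, 1], g(x) = 1 + 17/6·x + 0·x² - 5/6·x³.
With x = 1/4: g(1/4) = 217/128.

1.6953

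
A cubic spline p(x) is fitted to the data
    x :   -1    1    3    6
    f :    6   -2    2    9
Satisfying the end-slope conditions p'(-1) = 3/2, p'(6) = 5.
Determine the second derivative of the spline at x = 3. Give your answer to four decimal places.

-2.6486

With m_i denoting the second derivative at x_i, h_i = 2, 2, 3, and Δ_i = (y_(i+1) − y_i)/h_i = -4, 2, 7/3:
  2·m_0 + 8·m_1 + 2·m_2 = 6(Δ_1 - Δ_0) = 36
  2·m_1 + 10·m_2 + 3·m_3 = 6(Δ_2 - Δ_1) = 2
Clamped end conditions give two more equations: 2h_0·m_0 + h_0·m_1 = 6(Δ_0 - p'(-1)) = -33 and h_2·m_2 + 2h_2·m_3 = 6(p'(6) - Δ_2) = 16.
Solving the tridiagonal system: m_0 = -458/37, m_1 = 611/74, m_2 = -98/37, m_3 = 443/111.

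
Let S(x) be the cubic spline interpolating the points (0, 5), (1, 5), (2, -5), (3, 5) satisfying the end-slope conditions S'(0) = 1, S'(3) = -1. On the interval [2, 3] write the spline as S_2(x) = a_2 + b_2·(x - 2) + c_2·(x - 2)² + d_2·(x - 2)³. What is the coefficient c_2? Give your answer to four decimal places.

Let m_i = S''(x_i). Step sizes h_i = 1, 1, 1; slopes of the chords Δ_i = (y_(i+1) - y_i)/h_i = 0, -10, 10.
  1·m_0 + 4·m_1 + 1·m_2 = 6(Δ_1 - Δ_0) = -60
  1·m_1 + 4·m_2 + 1·m_3 = 6(Δ_2 - Δ_1) = 120
Clamped end conditions give two more equations: 2h_0·m_0 + h_0·m_1 = 6(Δ_0 - S'(0)) = -6 and h_2·m_2 + 2h_2·m_3 = 6(S'(3) - Δ_2) = -66.
Solving: m_0 = 38/3, m_1 = -94/3, m_2 = 158/3, m_3 = -178/3.
On [2, 3], with S_2(x) = a_2 + b_2·(x - 2) + c_2·(x - 2)² + d_2·(x - 2)³: c_2 = m_2/2 = 79/3, d_2 = (m_3 - m_2)/(6h_2) = -56/3, b_2 = Δ_2 - h_2(2m_2 + m_3)/6 = 7/3.

26.3333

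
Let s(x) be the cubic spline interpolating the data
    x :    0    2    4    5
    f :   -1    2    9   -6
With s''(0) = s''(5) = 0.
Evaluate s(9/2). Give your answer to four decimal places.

Let M_i = s''(x_i). Step sizes h_i = 2, 2, 1; slopes of the chords Δ_i = (y_(i+1) - y_i)/h_i = 3/2, 7/2, -15.
  2·M_0 + 8·M_1 + 2·M_2 = 6(Δ_1 - Δ_0) = 12
  2·M_1 + 6·M_2 + 1·M_3 = 6(Δ_2 - Δ_1) = -111
Natural end conditions: M_0 = M_3 = 0.
Forward elimination and back-substitution give M_0 = 0, M_1 = 147/22, M_2 = -228/11, M_3 = 0.
On [4, 5], s(x) = 9 - 89/11·(x - 4) - 114/11·(x - 4)² + 38/11·(x - 4)³.
With (x - 4) = 1/2: s(9/2) = 123/44.

2.7955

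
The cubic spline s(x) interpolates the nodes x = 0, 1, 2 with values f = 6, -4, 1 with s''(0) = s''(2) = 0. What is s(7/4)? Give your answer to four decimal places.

-1.1289

Put σ_i = s'' at the i-th knot. Here h = (1, 1) and Δ = (-10, 5), so the interior equations h_(i-1)·σ_(i-1) + 2(h_(i-1)+h_i)·σ_i + h_i·σ_(i+1) = 6(Δ_i − Δ_(i-1)) read
  1·σ_0 + 4·σ_1 + 1·σ_2 = 6(Δ_1 - Δ_0) = 90
Natural end conditions: σ_0 = σ_2 = 0.
Solving: σ_0 = 0, σ_1 = 45/2, σ_2 = 0.
On [1, 2], s(x) = -4 - 5/2·(x - 1) + 45/4·(x - 1)² - 15/4·(x - 1)³.
With (x - 1) = 3/4: s(7/4) = -289/256.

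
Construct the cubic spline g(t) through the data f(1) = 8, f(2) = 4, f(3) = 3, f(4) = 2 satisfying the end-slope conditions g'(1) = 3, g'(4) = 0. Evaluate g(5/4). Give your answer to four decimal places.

8.0031

Write σ_i for g''(x_i). With h_i = 1, 1, 1 and divided differences Δ_i = -4, -1, -1, the continuity of g' gives the tridiagonal system
  1·σ_0 + 4·σ_1 + 1·σ_2 = 6(Δ_1 - Δ_0) = 18
  1·σ_1 + 4·σ_2 + 1·σ_3 = 6(Δ_2 - Δ_1) = 0
Clamped end conditions give two more equations: 2h_0·σ_0 + h_0·σ_1 = 6(Δ_0 - g'(1)) = -42 and h_2·σ_2 + 2h_2·σ_3 = 6(g'(4) - Δ_2) = 6.
Forward elimination and back-substitution give σ_0 = -136/5, σ_1 = 62/5, σ_2 = -22/5, σ_3 = 26/5.
On [1, 2], g(t) = 8 + 3·(t - 1) - 68/5·(t - 1)² + 33/5·(t - 1)³.
With (t - 1) = 1/4: g(5/4) = 2561/320.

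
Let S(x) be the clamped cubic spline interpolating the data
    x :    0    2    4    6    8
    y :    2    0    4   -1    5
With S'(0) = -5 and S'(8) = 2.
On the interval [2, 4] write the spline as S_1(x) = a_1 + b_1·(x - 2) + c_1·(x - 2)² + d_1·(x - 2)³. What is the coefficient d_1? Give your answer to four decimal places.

-0.6808

With M_i denoting the second derivative at x_i, h_i = 2, 2, 2, 2, and Δ_i = (y_(i+1) − y_i)/h_i = -1, 2, -5/2, 3:
  2·M_0 + 8·M_1 + 2·M_2 = 6(Δ_1 - Δ_0) = 18
  2·M_1 + 8·M_2 + 2·M_3 = 6(Δ_2 - Δ_1) = -27
  2·M_2 + 8·M_3 + 2·M_4 = 6(Δ_3 - Δ_2) = 33
Clamped end conditions give two more equations: 2h_0·M_0 + h_0·M_1 = 6(Δ_0 - S'(0)) = 24 and h_3·M_3 + 2h_3·M_4 = 6(S'(8) - Δ_3) = -6.
Solving the tridiagonal system: M_0 = 533/112, M_1 = 139/56, M_2 = -91/16, M_3 = 379/56, M_4 = -547/112.
On [2, 4], with S_1(x) = a_1 + b_1·(x - 2) + c_1·(x - 2)² + d_1·(x - 2)³: c_1 = M_1/2 = 139/112, d_1 = (M_2 - M_1)/(6h_1) = -305/448, b_1 = Δ_1 - h_1(2M_1 + M_2)/6 = 251/112.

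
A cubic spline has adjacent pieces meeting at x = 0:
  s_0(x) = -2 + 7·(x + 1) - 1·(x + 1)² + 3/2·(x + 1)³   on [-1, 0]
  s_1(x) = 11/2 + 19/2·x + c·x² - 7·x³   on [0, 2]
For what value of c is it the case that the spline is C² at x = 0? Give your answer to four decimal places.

3.5000

s_0''(x) = -2 + 9·(x + 1), so s_0''(0) = 7. On the right, s_1''(0) = 2c, so c = 7/2.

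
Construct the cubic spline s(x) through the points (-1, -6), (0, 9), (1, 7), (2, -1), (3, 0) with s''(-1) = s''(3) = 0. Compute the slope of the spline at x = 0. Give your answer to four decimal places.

With σ_i denoting the second derivative at x_i, h_i = 1, 1, 1, 1, and Δ_i = (y_(i+1) − y_i)/h_i = 15, -2, -8, 1:
  1·σ_0 + 4·σ_1 + 1·σ_2 = 6(Δ_1 - Δ_0) = -102
  1·σ_1 + 4·σ_2 + 1·σ_3 = 6(Δ_2 - Δ_1) = -36
  1·σ_2 + 4·σ_3 + 1·σ_4 = 6(Δ_3 - Δ_2) = 54
Natural end conditions: σ_0 = σ_4 = 0.
Hence σ_0 = 0, σ_1 = -333/14, σ_2 = -48/7, σ_3 = 213/14, σ_4 = 0.
On [0, 1], s'(x) = b_1 + 2c_1·x + 3d_1·x² with b_1 = Δ_1 - h_1(2σ_1 + σ_2)/6 = 99/14, c_1 = σ_1/2 = -333/28, d_1 = (σ_2 - σ_1)/(6h_1) = 79/28. So s'(0) = 99/14.

7.0714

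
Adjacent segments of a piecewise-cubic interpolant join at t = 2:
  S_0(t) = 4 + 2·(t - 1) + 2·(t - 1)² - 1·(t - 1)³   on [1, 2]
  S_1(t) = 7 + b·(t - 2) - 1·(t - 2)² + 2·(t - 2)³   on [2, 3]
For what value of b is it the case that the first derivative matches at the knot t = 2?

S_0'(t) = 2 + 4·(t - 1) - 3·(t - 1)², so S_0'(2) = 3. On the right, S_1'(2) = b, so b = 3.

3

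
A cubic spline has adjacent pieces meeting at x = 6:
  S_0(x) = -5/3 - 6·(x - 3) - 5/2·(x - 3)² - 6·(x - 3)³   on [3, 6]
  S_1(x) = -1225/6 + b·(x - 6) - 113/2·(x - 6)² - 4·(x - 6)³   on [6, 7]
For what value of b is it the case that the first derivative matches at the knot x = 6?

-183

S_0'(x) = -6 - 5·(x - 3) - 18·(x - 3)², so S_0'(6) = -183. On the right, S_1'(6) = b, so b = -183.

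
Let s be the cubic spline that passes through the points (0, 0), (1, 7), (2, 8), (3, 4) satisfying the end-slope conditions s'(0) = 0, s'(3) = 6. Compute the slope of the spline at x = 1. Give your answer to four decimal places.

With M_i denoting the second derivative at x_i, h_i = 1, 1, 1, and Δ_i = (y_(i+1) − y_i)/h_i = 7, 1, -4:
  1·M_0 + 4·M_1 + 1·M_2 = 6(Δ_1 - Δ_0) = -36
  1·M_1 + 4·M_2 + 1·M_3 = 6(Δ_2 - Δ_1) = -30
Clamped end conditions give two more equations: 2h_0·M_0 + h_0·M_1 = 6(Δ_0 - s'(0)) = 42 and h_2·M_2 + 2h_2·M_3 = 6(s'(3) - Δ_2) = 60.
Solving: M_0 = 136/5, M_1 = -62/5, M_2 = -68/5, M_3 = 184/5.
On [1, 2], s'(x) = b_1 + 2c_1·(x - 1) + 3d_1·(x - 1)² with b_1 = Δ_1 - h_1(2M_1 + M_2)/6 = 37/5, c_1 = M_1/2 = -31/5, d_1 = (M_2 - M_1)/(6h_1) = -1/5. So s'(1) = 37/5.

7.4000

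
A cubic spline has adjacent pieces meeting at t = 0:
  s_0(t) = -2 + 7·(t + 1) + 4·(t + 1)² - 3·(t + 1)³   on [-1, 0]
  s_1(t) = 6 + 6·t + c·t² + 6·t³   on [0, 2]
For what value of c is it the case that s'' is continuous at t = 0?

s_0''(t) = 8 - 18·(t + 1), so s_0''(0) = -10. On the right, s_1''(0) = 2c, so c = -5.

-5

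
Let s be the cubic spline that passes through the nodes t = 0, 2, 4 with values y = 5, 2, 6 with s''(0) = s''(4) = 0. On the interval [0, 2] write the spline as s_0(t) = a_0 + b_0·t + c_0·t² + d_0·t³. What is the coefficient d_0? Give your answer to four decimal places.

With σ_i denoting the second derivative at x_i, h_i = 2, 2, and Δ_i = (y_(i+1) − y_i)/h_i = -3/2, 2:
  2·σ_0 + 8·σ_1 + 2·σ_2 = 6(Δ_1 - Δ_0) = 21
Natural end conditions: σ_0 = σ_2 = 0.
Hence σ_0 = 0, σ_1 = 21/8, σ_2 = 0.
On [0, 2], with s_0(t) = a_0 + b_0·t + c_0·t² + d_0·t³: c_0 = σ_0/2 = 0, d_0 = (σ_1 - σ_0)/(6h_0) = 7/32, b_0 = Δ_0 - h_0(2σ_0 + σ_1)/6 = -19/8.

0.2188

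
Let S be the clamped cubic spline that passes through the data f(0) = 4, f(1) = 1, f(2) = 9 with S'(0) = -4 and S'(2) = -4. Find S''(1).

33

With M_i denoting the second derivative at x_i, h_i = 1, 1, and Δ_i = (y_(i+1) − y_i)/h_i = -3, 8:
  1·M_0 + 4·M_1 + 1·M_2 = 6(Δ_1 - Δ_0) = 66
Clamped end conditions give two more equations: 2h_0·M_0 + h_0·M_1 = 6(Δ_0 - S'(0)) = 6 and h_1·M_1 + 2h_1·M_2 = 6(S'(2) - Δ_1) = -72.
Forward elimination and back-substitution give M_0 = -27/2, M_1 = 33, M_2 = -105/2.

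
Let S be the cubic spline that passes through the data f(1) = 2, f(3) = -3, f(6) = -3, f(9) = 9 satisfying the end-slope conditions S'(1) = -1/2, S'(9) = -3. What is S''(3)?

1

Put M_i = S'' at the i-th knot. Here h = (2, 3, 3) and Δ = (-5/2, 0, 4), so the interior equations h_(i-1)·M_(i-1) + 2(h_(i-1)+h_i)·M_i + h_i·M_(i+1) = 6(Δ_i − Δ_(i-1)) read
  2·M_0 + 10·M_1 + 3·M_2 = 6(Δ_1 - Δ_0) = 15
  3·M_1 + 12·M_2 + 3·M_3 = 6(Δ_2 - Δ_1) = 24
Clamped end conditions give two more equations: 2h_0·M_0 + h_0·M_1 = 6(Δ_0 - S'(1)) = -12 and h_2·M_2 + 2h_2·M_3 = 6(S'(9) - Δ_2) = -42.
Hence M_0 = -7/2, M_1 = 1, M_2 = 4, M_3 = -9.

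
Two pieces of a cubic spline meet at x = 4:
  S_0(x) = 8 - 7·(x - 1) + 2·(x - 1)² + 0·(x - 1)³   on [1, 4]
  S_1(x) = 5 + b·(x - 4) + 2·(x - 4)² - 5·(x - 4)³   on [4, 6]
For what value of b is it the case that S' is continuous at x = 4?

S_0'(x) = -7 + 4·(x - 1) + 0·(x - 1)², so S_0'(4) = 5. On the right, S_1'(4) = b, so b = 5.

5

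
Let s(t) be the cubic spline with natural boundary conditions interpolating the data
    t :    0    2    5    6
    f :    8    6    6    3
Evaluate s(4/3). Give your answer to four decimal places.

6.3119

Let M_i = s''(x_i). Step sizes h_i = 2, 3, 1; slopes of the chords Δ_i = (y_(i+1) - y_i)/h_i = -1, 0, -3.
  2·M_0 + 10·M_1 + 3·M_2 = 6(Δ_1 - Δ_0) = 6
  3·M_1 + 8·M_2 + 1·M_3 = 6(Δ_2 - Δ_1) = -18
Natural end conditions: M_0 = M_3 = 0.
Forward elimination and back-substitution give M_0 = 0, M_1 = 102/71, M_2 = -198/71, M_3 = 0.
On [0, 2], s(t) = 8 - 105/71·t + 0·t² + 17/142·t³.
With t = 4/3: s(4/3) = 12100/1917.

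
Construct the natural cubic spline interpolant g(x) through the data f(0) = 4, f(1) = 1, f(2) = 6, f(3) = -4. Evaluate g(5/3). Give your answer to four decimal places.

5.0840

Let m_i = g''(x_i). Step sizes h_i = 1, 1, 1; slopes of the chords Δ_i = (y_(i+1) - y_i)/h_i = -3, 5, -10.
  1·m_0 + 4·m_1 + 1·m_2 = 6(Δ_1 - Δ_0) = 48
  1·m_1 + 4·m_2 + 1·m_3 = 6(Δ_2 - Δ_1) = -90
Natural end conditions: m_0 = m_3 = 0.
Solving the tridiagonal system: m_0 = 0, m_1 = 94/5, m_2 = -136/5, m_3 = 0.
On [1, 2], g(x) = 1 + 49/15·(x - 1) + 47/5·(x - 1)² - 23/3·(x - 1)³.
With (x - 1) = 2/3: g(5/3) = 2059/405.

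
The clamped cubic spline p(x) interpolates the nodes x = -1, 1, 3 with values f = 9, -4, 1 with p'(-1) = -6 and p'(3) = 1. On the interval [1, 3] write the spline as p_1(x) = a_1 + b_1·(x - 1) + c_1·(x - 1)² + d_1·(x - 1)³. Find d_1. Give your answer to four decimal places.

-1.4375

Put σ_i = p'' at the i-th knot. Here h = (2, 2) and Δ = (-13/2, 5/2), so the interior equations h_(i-1)·σ_(i-1) + 2(h_(i-1)+h_i)·σ_i + h_i·σ_(i+1) = 6(Δ_i − Δ_(i-1)) read
  2·σ_0 + 8·σ_1 + 2·σ_2 = 6(Δ_1 - Δ_0) = 54
Clamped end conditions give two more equations: 2h_0·σ_0 + h_0·σ_1 = 6(Δ_0 - p'(-1)) = -3 and h_1·σ_1 + 2h_1·σ_2 = 6(p'(3) - Δ_1) = -9.
Forward elimination and back-substitution give σ_0 = -23/4, σ_1 = 10, σ_2 = -29/4.
On [1, 3], with p_1(x) = a_1 + b_1·(x - 1) + c_1·(x - 1)² + d_1·(x - 1)³: c_1 = σ_1/2 = 5, d_1 = (σ_2 - σ_1)/(6h_1) = -23/16, b_1 = Δ_1 - h_1(2σ_1 + σ_2)/6 = -7/4.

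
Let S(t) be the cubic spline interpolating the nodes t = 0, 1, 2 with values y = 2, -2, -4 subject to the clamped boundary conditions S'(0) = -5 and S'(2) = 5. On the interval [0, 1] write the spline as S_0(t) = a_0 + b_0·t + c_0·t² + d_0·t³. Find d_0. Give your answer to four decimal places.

-1.5000

Let m_i = S''(x_i). Step sizes h_i = 1, 1; slopes of the chords Δ_i = (y_(i+1) - y_i)/h_i = -4, -2.
  1·m_0 + 4·m_1 + 1·m_2 = 6(Δ_1 - Δ_0) = 12
Clamped end conditions give two more equations: 2h_0·m_0 + h_0·m_1 = 6(Δ_0 - S'(0)) = 6 and h_1·m_1 + 2h_1·m_2 = 6(S'(2) - Δ_1) = 42.
Solving the tridiagonal system: m_0 = 5, m_1 = -4, m_2 = 23.
On [0, 1], with S_0(t) = a_0 + b_0·t + c_0·t² + d_0·t³: c_0 = m_0/2 = 5/2, d_0 = (m_1 - m_0)/(6h_0) = -3/2, b_0 = Δ_0 - h_0(2m_0 + m_1)/6 = -5.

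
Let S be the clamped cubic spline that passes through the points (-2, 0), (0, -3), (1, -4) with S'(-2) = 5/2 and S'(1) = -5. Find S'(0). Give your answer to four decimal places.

Let M_i = S''(x_i). Step sizes h_i = 2, 1; slopes of the chords Δ_i = (y_(i+1) - y_i)/h_i = -3/2, -1.
  2·M_0 + 6·M_1 + 1·M_2 = 6(Δ_1 - Δ_0) = 3
Clamped end conditions give two more equations: 2h_0·M_0 + h_0·M_1 = 6(Δ_0 - S'(-2)) = -24 and h_1·M_1 + 2h_1·M_2 = 6(S'(1) - Δ_1) = -24.
Forward elimination and back-substitution give M_0 = -9, M_1 = 6, M_2 = -15.
On [0, 1], S'(x) = b_1 + 2c_1·x + 3d_1·x² with b_1 = Δ_1 - h_1(2M_1 + M_2)/6 = -1/2, c_1 = M_1/2 = 3, d_1 = (M_2 - M_1)/(6h_1) = -7/2. So S'(0) = -1/2.

-0.5000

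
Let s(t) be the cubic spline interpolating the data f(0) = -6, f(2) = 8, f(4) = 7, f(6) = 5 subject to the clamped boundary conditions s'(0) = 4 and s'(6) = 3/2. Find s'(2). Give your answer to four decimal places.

Put σ_i = s'' at the i-th knot. Here h = (2, 2, 2) and Δ = (7, -1/2, -1), so the interior equations h_(i-1)·σ_(i-1) + 2(h_(i-1)+h_i)·σ_i + h_i·σ_(i+1) = 6(Δ_i − Δ_(i-1)) read
  2·σ_0 + 8·σ_1 + 2·σ_2 = 6(Δ_1 - Δ_0) = -45
  2·σ_1 + 8·σ_2 + 2·σ_3 = 6(Δ_2 - Δ_1) = -3
Clamped end conditions give two more equations: 2h_0·σ_0 + h_0·σ_1 = 6(Δ_0 - s'(0)) = 18 and h_2·σ_2 + 2h_2·σ_3 = 6(s'(6) - Δ_2) = 15.
Solving: σ_0 = 127/15, σ_1 = -119/15, σ_2 = 23/30, σ_3 = 101/30.
On [2, 4], s'(t) = b_1 + 2c_1·(t - 2) + 3d_1·(t - 2)² with b_1 = Δ_1 - h_1(2σ_1 + σ_2)/6 = 68/15, c_1 = σ_1/2 = -119/30, d_1 = (σ_2 - σ_1)/(6h_1) = 29/40. So s'(2) = 68/15.

4.5333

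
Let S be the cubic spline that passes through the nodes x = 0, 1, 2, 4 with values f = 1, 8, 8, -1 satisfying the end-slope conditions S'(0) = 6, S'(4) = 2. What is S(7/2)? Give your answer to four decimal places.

With m_i denoting the second derivative at x_i, h_i = 1, 1, 2, and Δ_i = (y_(i+1) − y_i)/h_i = 7, 0, -9/2:
  1·m_0 + 4·m_1 + 1·m_2 = 6(Δ_1 - Δ_0) = -42
  1·m_1 + 6·m_2 + 2·m_3 = 6(Δ_2 - Δ_1) = -27
Clamped end conditions give two more equations: 2h_0·m_0 + h_0·m_1 = 6(Δ_0 - S'(0)) = 6 and h_2·m_2 + 2h_2·m_3 = 6(S'(4) - Δ_2) = 39.
Hence m_0 = 185/22, m_1 = -119/11, m_2 = -157/22, m_3 = 293/22.
On [2, 4], S(x) = 8 - 46/11·(x - 2) - 157/44·(x - 2)² + 75/44·(x - 2)³.
With (x - 2) = 3/2: S(7/2) = -193/352.

-0.5483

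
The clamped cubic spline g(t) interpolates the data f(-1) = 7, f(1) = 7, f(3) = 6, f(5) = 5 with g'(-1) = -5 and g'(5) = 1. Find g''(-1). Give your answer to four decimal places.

With m_i denoting the second derivative at x_i, h_i = 2, 2, 2, and Δ_i = (y_(i+1) − y_i)/h_i = 0, -1/2, -1/2:
  2·m_0 + 8·m_1 + 2·m_2 = 6(Δ_1 - Δ_0) = -3
  2·m_1 + 8·m_2 + 2·m_3 = 6(Δ_2 - Δ_1) = 0
Clamped end conditions give two more equations: 2h_0·m_0 + h_0·m_1 = 6(Δ_0 - g'(-1)) = 30 and h_2·m_2 + 2h_2·m_3 = 6(g'(5) - Δ_2) = 9.
Forward elimination and back-substitution give m_0 = 44/5, m_1 = -13/5, m_2 = 1/10, m_3 = 11/5.

8.8000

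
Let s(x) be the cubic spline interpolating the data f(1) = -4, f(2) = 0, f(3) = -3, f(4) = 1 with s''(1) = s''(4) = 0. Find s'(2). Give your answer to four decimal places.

Put M_i = s'' at the i-th knot. Here h = (1, 1, 1) and Δ = (4, -3, 4), so the interior equations h_(i-1)·M_(i-1) + 2(h_(i-1)+h_i)·M_i + h_i·M_(i+1) = 6(Δ_i − Δ_(i-1)) read
  1·M_0 + 4·M_1 + 1·M_2 = 6(Δ_1 - Δ_0) = -42
  1·M_1 + 4·M_2 + 1·M_3 = 6(Δ_2 - Δ_1) = 42
Natural end conditions: M_0 = M_3 = 0.
Solving: M_0 = 0, M_1 = -14, M_2 = 14, M_3 = 0.
On [2, 3], s'(x) = b_1 + 2c_1·(x - 2) + 3d_1·(x - 2)² with b_1 = Δ_1 - h_1(2M_1 + M_2)/6 = -2/3, c_1 = M_1/2 = -7, d_1 = (M_2 - M_1)/(6h_1) = 14/3. So s'(2) = -2/3.

-0.6667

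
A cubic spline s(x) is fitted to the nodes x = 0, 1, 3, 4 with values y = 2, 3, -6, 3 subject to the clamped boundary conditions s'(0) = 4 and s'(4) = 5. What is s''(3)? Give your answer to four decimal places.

21.3143

Write M_i for s''(x_i). With h_i = 1, 2, 1 and divided differences Δ_i = 1, -9/2, 9, the continuity of s' gives the tridiagonal system
  1·M_0 + 6·M_1 + 2·M_2 = 6(Δ_1 - Δ_0) = -33
  2·M_1 + 6·M_2 + 1·M_3 = 6(Δ_2 - Δ_1) = 81
Clamped end conditions give two more equations: 2h_0·M_0 + h_0·M_1 = 6(Δ_0 - s'(0)) = -18 and h_2·M_2 + 2h_2·M_3 = 6(s'(4) - Δ_2) = -24.
Solving: M_0 = -103/35, M_1 = -424/35, M_2 = 746/35, M_3 = -793/35.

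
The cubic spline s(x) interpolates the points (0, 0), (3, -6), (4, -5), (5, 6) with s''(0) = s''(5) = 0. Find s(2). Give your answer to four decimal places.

Write m_i for s''(x_i). With h_i = 3, 1, 1 and divided differences Δ_i = -2, 1, 11, the continuity of s' gives the tridiagonal system
  3·m_0 + 8·m_1 + 1·m_2 = 6(Δ_1 - Δ_0) = 18
  1·m_1 + 4·m_2 + 1·m_3 = 6(Δ_2 - Δ_1) = 60
Natural end conditions: m_0 = m_3 = 0.
Solving: m_0 = 0, m_1 = 12/31, m_2 = 462/31, m_3 = 0.
On [0, 3], s(x) = 0 - 68/31·x + 0·x² + 2/93·x³.
With x = 2: s(2) = -392/93.

-4.2151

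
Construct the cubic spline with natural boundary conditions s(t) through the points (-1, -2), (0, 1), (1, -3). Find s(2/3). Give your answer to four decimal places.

Write M_i for s''(x_i). With h_i = 1, 1 and divided differences Δ_i = 3, -4, the continuity of s' gives the tridiagonal system
  1·M_0 + 4·M_1 + 1·M_2 = 6(Δ_1 - Δ_0) = -42
Natural end conditions: M_0 = M_2 = 0.
Forward elimination and back-substitution give M_0 = 0, M_1 = -21/2, M_2 = 0.
On [0, 1], s(t) = 1 - 1/2·t - 21/4·t² + 7/4·t³.
With t = 2/3: s(2/3) = -31/27.

-1.1481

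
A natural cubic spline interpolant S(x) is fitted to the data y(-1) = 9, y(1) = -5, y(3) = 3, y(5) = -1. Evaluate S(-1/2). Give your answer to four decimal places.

With M_i denoting the second derivative at x_i, h_i = 2, 2, 2, and Δ_i = (y_(i+1) − y_i)/h_i = -7, 4, -2:
  2·M_0 + 8·M_1 + 2·M_2 = 6(Δ_1 - Δ_0) = 66
  2·M_1 + 8·M_2 + 2·M_3 = 6(Δ_2 - Δ_1) = -36
Natural end conditions: M_0 = M_3 = 0.
Forward elimination and back-substitution give M_0 = 0, M_1 = 10, M_2 = -7, M_3 = 0.
On [-1, 1], S(x) = 9 - 31/3·(x + 1) + 0·(x + 1)² + 5/6·(x + 1)³.
With (x + 1) = 1/2: S(-1/2) = 63/16.

3.9375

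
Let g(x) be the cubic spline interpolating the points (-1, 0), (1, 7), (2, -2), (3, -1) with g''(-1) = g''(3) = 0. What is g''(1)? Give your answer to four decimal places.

-15.6522

Write M_i for g''(x_i). With h_i = 2, 1, 1 and divided differences Δ_i = 7/2, -9, 1, the continuity of g' gives the tridiagonal system
  2·M_0 + 6·M_1 + 1·M_2 = 6(Δ_1 - Δ_0) = -75
  1·M_1 + 4·M_2 + 1·M_3 = 6(Δ_2 - Δ_1) = 60
Natural end conditions: M_0 = M_3 = 0.
Hence M_0 = 0, M_1 = -360/23, M_2 = 435/23, M_3 = 0.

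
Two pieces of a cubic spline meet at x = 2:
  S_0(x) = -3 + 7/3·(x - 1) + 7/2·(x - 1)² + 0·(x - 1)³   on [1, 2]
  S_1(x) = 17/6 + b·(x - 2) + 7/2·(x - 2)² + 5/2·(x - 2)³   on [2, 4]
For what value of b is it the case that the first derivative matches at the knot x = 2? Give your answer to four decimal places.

S_0'(x) = 7/3 + 7·(x - 1) + 0·(x - 1)², so S_0'(2) = 28/3. On the right, S_1'(2) = b, so b = 28/3.

9.3333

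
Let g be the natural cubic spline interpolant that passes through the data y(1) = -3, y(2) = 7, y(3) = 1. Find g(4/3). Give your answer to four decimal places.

Write M_i for g''(x_i). With h_i = 1, 1 and divided differences Δ_i = 10, -6, the continuity of g' gives the tridiagonal system
  1·M_0 + 4·M_1 + 1·M_2 = 6(Δ_1 - Δ_0) = -96
Natural end conditions: M_0 = M_2 = 0.
Solving the tridiagonal system: M_0 = 0, M_1 = -24, M_2 = 0.
On [1, 2], g(x) = -3 + 14·(x - 1) + 0·(x - 1)² - 4·(x - 1)³.
With (x - 1) = 1/3: g(4/3) = 41/27.

1.5185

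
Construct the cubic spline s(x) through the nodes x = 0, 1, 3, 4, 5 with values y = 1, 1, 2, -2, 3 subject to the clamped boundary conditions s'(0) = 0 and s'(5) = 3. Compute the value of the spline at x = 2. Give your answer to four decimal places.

2.8066

With σ_i denoting the second derivative at x_i, h_i = 1, 2, 1, 1, and Δ_i = (y_(i+1) − y_i)/h_i = 0, 1/2, -4, 5:
  1·σ_0 + 6·σ_1 + 2·σ_2 = 6(Δ_1 - Δ_0) = 3
  2·σ_1 + 6·σ_2 + 1·σ_3 = 6(Δ_2 - Δ_1) = -27
  1·σ_2 + 4·σ_3 + 1·σ_4 = 6(Δ_3 - Δ_2) = 54
Clamped end conditions give two more equations: 2h_0·σ_0 + h_0·σ_1 = 6(Δ_0 - s'(0)) = 0 and h_3·σ_3 + 2h_3·σ_4 = 6(s'(5) - Δ_3) = -12.
Hence σ_0 = -123/64, σ_1 = 123/32, σ_2 = -1161/128, σ_3 = 1263/64, σ_4 = -2031/128.
On [1, 3], s(x) = 1 + 123/128·(x - 1) + 123/64·(x - 1)² - 551/512·(x - 1)³.
With (x - 1) = 1: s(2) = 1437/512.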